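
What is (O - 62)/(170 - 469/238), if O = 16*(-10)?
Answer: -7548/5713 ≈ -1.3212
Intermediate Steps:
O = -160
(O - 62)/(170 - 469/238) = (-160 - 62)/(170 - 469/238) = -222/(170 - 469*1/238) = -222/(170 - 67/34) = -222/5713/34 = -222*34/5713 = -7548/5713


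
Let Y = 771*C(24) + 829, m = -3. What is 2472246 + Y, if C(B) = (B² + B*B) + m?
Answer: 3358954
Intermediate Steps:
C(B) = -3 + 2*B² (C(B) = (B² + B*B) - 3 = (B² + B²) - 3 = 2*B² - 3 = -3 + 2*B²)
Y = 886708 (Y = 771*(-3 + 2*24²) + 829 = 771*(-3 + 2*576) + 829 = 771*(-3 + 1152) + 829 = 771*1149 + 829 = 885879 + 829 = 886708)
2472246 + Y = 2472246 + 886708 = 3358954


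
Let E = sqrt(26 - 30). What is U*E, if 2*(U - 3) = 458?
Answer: 464*I ≈ 464.0*I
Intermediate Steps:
U = 232 (U = 3 + (1/2)*458 = 3 + 229 = 232)
E = 2*I (E = sqrt(-4) = 2*I ≈ 2.0*I)
U*E = 232*(2*I) = 464*I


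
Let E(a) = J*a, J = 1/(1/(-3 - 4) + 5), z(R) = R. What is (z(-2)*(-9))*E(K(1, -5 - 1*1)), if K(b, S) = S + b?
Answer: -315/17 ≈ -18.529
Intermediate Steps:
J = 7/34 (J = 1/(1/(-7) + 5) = 1/(-⅐ + 5) = 1/(34/7) = 7/34 ≈ 0.20588)
E(a) = 7*a/34
(z(-2)*(-9))*E(K(1, -5 - 1*1)) = (-2*(-9))*(7*((-5 - 1*1) + 1)/34) = 18*(7*((-5 - 1) + 1)/34) = 18*(7*(-6 + 1)/34) = 18*((7/34)*(-5)) = 18*(-35/34) = -315/17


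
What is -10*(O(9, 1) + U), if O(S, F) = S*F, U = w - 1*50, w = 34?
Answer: 70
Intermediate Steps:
U = -16 (U = 34 - 1*50 = 34 - 50 = -16)
O(S, F) = F*S
-10*(O(9, 1) + U) = -10*(1*9 - 16) = -10*(9 - 16) = -10*(-7) = 70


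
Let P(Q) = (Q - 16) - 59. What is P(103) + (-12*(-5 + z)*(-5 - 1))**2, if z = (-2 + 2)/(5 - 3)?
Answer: 129628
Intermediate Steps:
P(Q) = -75 + Q (P(Q) = (-16 + Q) - 59 = -75 + Q)
z = 0 (z = 0/2 = 0*(1/2) = 0)
P(103) + (-12*(-5 + z)*(-5 - 1))**2 = (-75 + 103) + (-12*(-5 + 0)*(-5 - 1))**2 = 28 + (-(-60)*(-6))**2 = 28 + (-12*30)**2 = 28 + (-360)**2 = 28 + 129600 = 129628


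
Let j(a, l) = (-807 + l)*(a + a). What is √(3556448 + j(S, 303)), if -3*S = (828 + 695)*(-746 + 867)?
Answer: 4*√4092221 ≈ 8091.7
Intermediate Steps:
S = -184283/3 (S = -(828 + 695)*(-746 + 867)/3 = -1523*121/3 = -⅓*184283 = -184283/3 ≈ -61428.)
j(a, l) = 2*a*(-807 + l) (j(a, l) = (-807 + l)*(2*a) = 2*a*(-807 + l))
√(3556448 + j(S, 303)) = √(3556448 + 2*(-184283/3)*(-807 + 303)) = √(3556448 + 2*(-184283/3)*(-504)) = √(3556448 + 61919088) = √65475536 = 4*√4092221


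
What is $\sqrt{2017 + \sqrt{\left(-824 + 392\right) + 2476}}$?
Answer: $\sqrt{2017 + 2 \sqrt{511}} \approx 45.412$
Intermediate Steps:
$\sqrt{2017 + \sqrt{\left(-824 + 392\right) + 2476}} = \sqrt{2017 + \sqrt{-432 + 2476}} = \sqrt{2017 + \sqrt{2044}} = \sqrt{2017 + 2 \sqrt{511}}$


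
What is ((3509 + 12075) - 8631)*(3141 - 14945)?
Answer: -82073212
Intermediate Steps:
((3509 + 12075) - 8631)*(3141 - 14945) = (15584 - 8631)*(-11804) = 6953*(-11804) = -82073212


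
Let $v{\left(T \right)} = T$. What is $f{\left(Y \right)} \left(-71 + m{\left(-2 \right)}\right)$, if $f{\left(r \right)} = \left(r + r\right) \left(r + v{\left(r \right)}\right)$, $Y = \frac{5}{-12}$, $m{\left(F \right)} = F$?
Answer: $- \frac{1825}{36} \approx -50.694$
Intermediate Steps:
$Y = - \frac{5}{12}$ ($Y = 5 \left(- \frac{1}{12}\right) = - \frac{5}{12} \approx -0.41667$)
$f{\left(r \right)} = 4 r^{2}$ ($f{\left(r \right)} = \left(r + r\right) \left(r + r\right) = 2 r 2 r = 4 r^{2}$)
$f{\left(Y \right)} \left(-71 + m{\left(-2 \right)}\right) = 4 \left(- \frac{5}{12}\right)^{2} \left(-71 - 2\right) = 4 \cdot \frac{25}{144} \left(-73\right) = \frac{25}{36} \left(-73\right) = - \frac{1825}{36}$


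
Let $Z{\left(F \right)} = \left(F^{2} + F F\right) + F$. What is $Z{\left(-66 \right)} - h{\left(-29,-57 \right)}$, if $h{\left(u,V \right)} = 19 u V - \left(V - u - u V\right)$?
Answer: $-24442$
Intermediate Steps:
$Z{\left(F \right)} = F + 2 F^{2}$ ($Z{\left(F \right)} = \left(F^{2} + F^{2}\right) + F = 2 F^{2} + F = F + 2 F^{2}$)
$h{\left(u,V \right)} = u - V + 20 V u$ ($h{\left(u,V \right)} = 19 V u - \left(V - u - V u\right) = 19 V u + \left(u - V + V u\right) = u - V + 20 V u$)
$Z{\left(-66 \right)} - h{\left(-29,-57 \right)} = - 66 \left(1 + 2 \left(-66\right)\right) - \left(-29 - -57 + 20 \left(-57\right) \left(-29\right)\right) = - 66 \left(1 - 132\right) - \left(-29 + 57 + 33060\right) = \left(-66\right) \left(-131\right) - 33088 = 8646 - 33088 = -24442$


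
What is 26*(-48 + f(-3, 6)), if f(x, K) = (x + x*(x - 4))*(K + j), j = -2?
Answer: 624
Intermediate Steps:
f(x, K) = (-2 + K)*(x + x*(-4 + x)) (f(x, K) = (x + x*(x - 4))*(K - 2) = (x + x*(-4 + x))*(-2 + K) = (-2 + K)*(x + x*(-4 + x)))
26*(-48 + f(-3, 6)) = 26*(-48 - 3*(6 - 3*6 - 2*(-3) + 6*(-3))) = 26*(-48 - 3*(6 - 18 + 6 - 18)) = 26*(-48 - 3*(-24)) = 26*(-48 + 72) = 26*24 = 624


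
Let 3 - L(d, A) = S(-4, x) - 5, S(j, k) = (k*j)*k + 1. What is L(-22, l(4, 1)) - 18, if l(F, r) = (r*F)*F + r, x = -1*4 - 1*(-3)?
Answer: -7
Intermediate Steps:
x = -1 (x = -4 + 3 = -1)
S(j, k) = 1 + j*k**2 (S(j, k) = (j*k)*k + 1 = j*k**2 + 1 = 1 + j*k**2)
l(F, r) = r + r*F**2 (l(F, r) = (F*r)*F + r = r*F**2 + r = r + r*F**2)
L(d, A) = 11 (L(d, A) = 3 - ((1 - 4*(-1)**2) - 5) = 3 - ((1 - 4*1) - 5) = 3 - ((1 - 4) - 5) = 3 - (-3 - 5) = 3 - 1*(-8) = 3 + 8 = 11)
L(-22, l(4, 1)) - 18 = 11 - 18 = -7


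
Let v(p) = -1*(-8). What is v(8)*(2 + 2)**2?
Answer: 128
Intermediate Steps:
v(p) = 8
v(8)*(2 + 2)**2 = 8*(2 + 2)**2 = 8*4**2 = 8*16 = 128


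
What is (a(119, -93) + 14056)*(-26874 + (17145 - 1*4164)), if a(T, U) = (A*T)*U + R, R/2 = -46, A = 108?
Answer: 16411411896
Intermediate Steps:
R = -92 (R = 2*(-46) = -92)
a(T, U) = -92 + 108*T*U (a(T, U) = (108*T)*U - 92 = 108*T*U - 92 = -92 + 108*T*U)
(a(119, -93) + 14056)*(-26874 + (17145 - 1*4164)) = ((-92 + 108*119*(-93)) + 14056)*(-26874 + (17145 - 1*4164)) = ((-92 - 1195236) + 14056)*(-26874 + (17145 - 4164)) = (-1195328 + 14056)*(-26874 + 12981) = -1181272*(-13893) = 16411411896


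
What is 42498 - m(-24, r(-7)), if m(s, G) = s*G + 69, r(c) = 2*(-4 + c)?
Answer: 41901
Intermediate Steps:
r(c) = -8 + 2*c
m(s, G) = 69 + G*s (m(s, G) = G*s + 69 = 69 + G*s)
42498 - m(-24, r(-7)) = 42498 - (69 + (-8 + 2*(-7))*(-24)) = 42498 - (69 + (-8 - 14)*(-24)) = 42498 - (69 - 22*(-24)) = 42498 - (69 + 528) = 42498 - 1*597 = 42498 - 597 = 41901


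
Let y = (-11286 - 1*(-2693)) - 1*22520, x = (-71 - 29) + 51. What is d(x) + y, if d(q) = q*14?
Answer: -31799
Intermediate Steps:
x = -49 (x = -100 + 51 = -49)
d(q) = 14*q
y = -31113 (y = (-11286 + 2693) - 22520 = -8593 - 22520 = -31113)
d(x) + y = 14*(-49) - 31113 = -686 - 31113 = -31799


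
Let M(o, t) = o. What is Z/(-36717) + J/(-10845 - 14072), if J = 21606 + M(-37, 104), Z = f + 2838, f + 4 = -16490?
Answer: -150560807/304959163 ≈ -0.49371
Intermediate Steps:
f = -16494 (f = -4 - 16490 = -16494)
Z = -13656 (Z = -16494 + 2838 = -13656)
J = 21569 (J = 21606 - 37 = 21569)
Z/(-36717) + J/(-10845 - 14072) = -13656/(-36717) + 21569/(-10845 - 14072) = -13656*(-1/36717) + 21569/(-24917) = 4552/12239 + 21569*(-1/24917) = 4552/12239 - 21569/24917 = -150560807/304959163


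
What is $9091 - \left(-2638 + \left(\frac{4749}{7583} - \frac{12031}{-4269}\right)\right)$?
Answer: $\frac{379577654329}{32371827} \approx 11726.0$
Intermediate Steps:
$9091 - \left(-2638 + \left(\frac{4749}{7583} - \frac{12031}{-4269}\right)\right) = 9091 - \left(-2638 + \left(4749 \cdot \frac{1}{7583} - - \frac{12031}{4269}\right)\right) = 9091 - \left(-2638 + \left(\frac{4749}{7583} + \frac{12031}{4269}\right)\right) = 9091 - \left(-2638 + \frac{111504554}{32371827}\right) = 9091 - - \frac{85285375072}{32371827} = 9091 + \frac{85285375072}{32371827} = \frac{379577654329}{32371827}$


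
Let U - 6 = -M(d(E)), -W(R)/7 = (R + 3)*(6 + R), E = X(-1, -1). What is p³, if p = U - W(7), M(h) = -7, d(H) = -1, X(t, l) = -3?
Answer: 786330467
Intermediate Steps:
E = -3
W(R) = -7*(3 + R)*(6 + R) (W(R) = -7*(R + 3)*(6 + R) = -7*(3 + R)*(6 + R))
U = 13 (U = 6 - 1*(-7) = 6 + 7 = 13)
p = 923 (p = 13 - (-126 - 63*7 - 7*7²) = 13 - (-126 - 441 - 7*49) = 13 - (-126 - 441 - 343) = 13 - 1*(-910) = 13 + 910 = 923)
p³ = 923³ = 786330467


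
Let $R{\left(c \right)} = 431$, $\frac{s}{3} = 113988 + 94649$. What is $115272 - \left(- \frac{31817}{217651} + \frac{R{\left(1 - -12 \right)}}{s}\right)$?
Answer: $\frac{15703542254994298}{136230155061} \approx 1.1527 \cdot 10^{5}$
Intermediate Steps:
$s = 625911$ ($s = 3 \left(113988 + 94649\right) = 3 \cdot 208637 = 625911$)
$115272 - \left(- \frac{31817}{217651} + \frac{R{\left(1 - -12 \right)}}{s}\right) = 115272 - \left(- \frac{31817}{217651} + \frac{431}{625911}\right) = 115272 - - \frac{19820802706}{136230155061} = 115272 + \frac{19820802706}{136230155061} = \frac{15703542254994298}{136230155061}$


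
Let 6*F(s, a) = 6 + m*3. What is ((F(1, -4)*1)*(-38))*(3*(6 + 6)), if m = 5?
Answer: -4788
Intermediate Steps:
F(s, a) = 7/2 (F(s, a) = (6 + 5*3)/6 = (6 + 15)/6 = (⅙)*21 = 7/2)
((F(1, -4)*1)*(-38))*(3*(6 + 6)) = (((7/2)*1)*(-38))*(3*(6 + 6)) = ((7/2)*(-38))*(3*12) = -133*36 = -4788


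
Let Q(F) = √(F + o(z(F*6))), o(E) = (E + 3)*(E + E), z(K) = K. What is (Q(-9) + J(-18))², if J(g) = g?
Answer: 5823 - 108*√611 ≈ 3153.4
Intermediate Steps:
o(E) = 2*E*(3 + E) (o(E) = (3 + E)*(2*E) = 2*E*(3 + E))
Q(F) = √(F + 12*F*(3 + 6*F)) (Q(F) = √(F + 2*(F*6)*(3 + F*6)) = √(F + 2*(6*F)*(3 + 6*F)) = √(F + 12*F*(3 + 6*F)))
(Q(-9) + J(-18))² = (√(-9*(37 + 72*(-9))) - 18)² = (√(-9*(37 - 648)) - 18)² = (√(-9*(-611)) - 18)² = (√5499 - 18)² = (3*√611 - 18)² = (-18 + 3*√611)²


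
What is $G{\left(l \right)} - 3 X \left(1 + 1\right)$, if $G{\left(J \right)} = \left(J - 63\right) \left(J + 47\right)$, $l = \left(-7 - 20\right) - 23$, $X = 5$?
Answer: $-10170$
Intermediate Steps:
$l = -50$ ($l = -27 - 23 = -50$)
$G{\left(J \right)} = \left(-63 + J\right) \left(47 + J\right)$
$G{\left(l \right)} - 3 X \left(1 + 1\right) = \left(-2961 + \left(-50\right)^{2} - -800\right) \left(-3\right) 5 \left(1 + 1\right) = \left(-2961 + 2500 + 800\right) \left(\left(-15\right) 2\right) = 339 \left(-30\right) = -10170$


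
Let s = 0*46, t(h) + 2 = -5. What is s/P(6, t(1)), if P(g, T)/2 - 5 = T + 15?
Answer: 0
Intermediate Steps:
t(h) = -7 (t(h) = -2 - 5 = -7)
P(g, T) = 40 + 2*T (P(g, T) = 10 + 2*(T + 15) = 10 + 2*(15 + T) = 10 + (30 + 2*T) = 40 + 2*T)
s = 0
s/P(6, t(1)) = 0/(40 + 2*(-7)) = 0/(40 - 14) = 0/26 = 0*(1/26) = 0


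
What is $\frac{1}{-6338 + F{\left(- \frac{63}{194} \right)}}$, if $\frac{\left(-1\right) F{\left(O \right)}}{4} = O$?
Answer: $- \frac{97}{614660} \approx -0.00015781$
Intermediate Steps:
$F{\left(O \right)} = - 4 O$
$\frac{1}{-6338 + F{\left(- \frac{63}{194} \right)}} = \frac{1}{-6338 - 4 \left(- \frac{63}{194}\right)} = \frac{1}{-6338 - 4 \left(\left(-63\right) \frac{1}{194}\right)} = \frac{1}{-6338 - - \frac{126}{97}} = \frac{1}{-6338 + \frac{126}{97}} = \frac{1}{- \frac{614660}{97}} = - \frac{97}{614660}$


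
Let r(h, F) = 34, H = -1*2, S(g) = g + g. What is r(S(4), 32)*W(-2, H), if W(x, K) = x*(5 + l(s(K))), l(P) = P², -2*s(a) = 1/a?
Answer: -1377/4 ≈ -344.25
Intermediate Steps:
s(a) = -1/(2*a)
S(g) = 2*g
H = -2
W(x, K) = x*(5 + 1/(4*K²)) (W(x, K) = x*(5 + (-1/(2*K))²) = x*(5 + 1/(4*K²)))
r(S(4), 32)*W(-2, H) = 34*(5*(-2) + (¼)*(-2)/(-2)²) = 34*(-10 + (¼)*(-2)*(¼)) = 34*(-10 - ⅛) = 34*(-81/8) = -1377/4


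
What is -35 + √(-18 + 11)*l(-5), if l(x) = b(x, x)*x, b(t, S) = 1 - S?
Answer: -35 - 30*I*√7 ≈ -35.0 - 79.373*I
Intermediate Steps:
l(x) = x*(1 - x) (l(x) = (1 - x)*x = x*(1 - x))
-35 + √(-18 + 11)*l(-5) = -35 + √(-18 + 11)*(-5*(1 - 1*(-5))) = -35 + √(-7)*(-5*(1 + 5)) = -35 + (I*√7)*(-5*6) = -35 + (I*√7)*(-30) = -35 - 30*I*√7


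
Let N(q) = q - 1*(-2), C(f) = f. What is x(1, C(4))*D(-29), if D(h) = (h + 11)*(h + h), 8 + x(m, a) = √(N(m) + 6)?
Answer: -5220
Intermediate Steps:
N(q) = 2 + q (N(q) = q + 2 = 2 + q)
x(m, a) = -8 + √(8 + m) (x(m, a) = -8 + √((2 + m) + 6) = -8 + √(8 + m))
D(h) = 2*h*(11 + h) (D(h) = (11 + h)*(2*h) = 2*h*(11 + h))
x(1, C(4))*D(-29) = (-8 + √(8 + 1))*(2*(-29)*(11 - 29)) = (-8 + √9)*(2*(-29)*(-18)) = (-8 + 3)*1044 = -5*1044 = -5220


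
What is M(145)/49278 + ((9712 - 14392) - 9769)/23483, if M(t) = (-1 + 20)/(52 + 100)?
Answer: -5696119093/9257562192 ≈ -0.61529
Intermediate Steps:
M(t) = 1/8 (M(t) = 19/152 = 19*(1/152) = 1/8)
M(145)/49278 + ((9712 - 14392) - 9769)/23483 = (1/8)/49278 + ((9712 - 14392) - 9769)/23483 = (1/8)*(1/49278) + (-4680 - 9769)*(1/23483) = 1/394224 - 14449*1/23483 = 1/394224 - 14449/23483 = -5696119093/9257562192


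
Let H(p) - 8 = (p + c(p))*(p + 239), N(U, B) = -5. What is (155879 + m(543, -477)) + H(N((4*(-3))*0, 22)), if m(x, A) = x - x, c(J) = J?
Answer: 153547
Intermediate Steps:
m(x, A) = 0
H(p) = 8 + 2*p*(239 + p) (H(p) = 8 + (p + p)*(p + 239) = 8 + (2*p)*(239 + p) = 8 + 2*p*(239 + p))
(155879 + m(543, -477)) + H(N((4*(-3))*0, 22)) = (155879 + 0) + (8 + 2*(-5)² + 478*(-5)) = 155879 + (8 + 2*25 - 2390) = 155879 + (8 + 50 - 2390) = 155879 - 2332 = 153547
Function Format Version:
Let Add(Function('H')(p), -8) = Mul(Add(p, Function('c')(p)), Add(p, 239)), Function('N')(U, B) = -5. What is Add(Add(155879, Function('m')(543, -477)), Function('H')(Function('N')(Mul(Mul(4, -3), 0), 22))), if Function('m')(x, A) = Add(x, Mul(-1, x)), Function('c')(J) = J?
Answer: 153547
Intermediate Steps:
Function('m')(x, A) = 0
Function('H')(p) = Add(8, Mul(2, p, Add(239, p))) (Function('H')(p) = Add(8, Mul(Add(p, p), Add(p, 239))) = Add(8, Mul(Mul(2, p), Add(239, p))) = Add(8, Mul(2, p, Add(239, p))))
Add(Add(155879, Function('m')(543, -477)), Function('H')(Function('N')(Mul(Mul(4, -3), 0), 22))) = Add(Add(155879, 0), Add(8, Mul(2, Pow(-5, 2)), Mul(478, -5))) = Add(155879, Add(8, Mul(2, 25), -2390)) = Add(155879, Add(8, 50, -2390)) = Add(155879, -2332) = 153547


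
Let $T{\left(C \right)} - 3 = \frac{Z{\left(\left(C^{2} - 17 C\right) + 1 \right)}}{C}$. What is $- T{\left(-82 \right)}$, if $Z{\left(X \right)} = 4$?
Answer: $- \frac{121}{41} \approx -2.9512$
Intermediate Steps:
$T{\left(C \right)} = 3 + \frac{4}{C}$
$- T{\left(-82 \right)} = - (3 + \frac{4}{-82}) = - (3 + 4 \left(- \frac{1}{82}\right)) = - (3 - \frac{2}{41}) = \left(-1\right) \frac{121}{41} = - \frac{121}{41}$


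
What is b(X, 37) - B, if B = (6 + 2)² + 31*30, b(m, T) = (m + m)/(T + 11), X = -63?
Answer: -7973/8 ≈ -996.63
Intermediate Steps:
b(m, T) = 2*m/(11 + T) (b(m, T) = (2*m)/(11 + T) = 2*m/(11 + T))
B = 994 (B = 8² + 930 = 64 + 930 = 994)
b(X, 37) - B = 2*(-63)/(11 + 37) - 1*994 = 2*(-63)/48 - 994 = 2*(-63)*(1/48) - 994 = -21/8 - 994 = -7973/8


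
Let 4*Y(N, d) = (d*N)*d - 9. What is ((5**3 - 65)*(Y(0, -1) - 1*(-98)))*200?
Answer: 1149000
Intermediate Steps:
Y(N, d) = -9/4 + N*d**2/4 (Y(N, d) = ((d*N)*d - 9)/4 = ((N*d)*d - 9)/4 = (N*d**2 - 9)/4 = (-9 + N*d**2)/4 = -9/4 + N*d**2/4)
((5**3 - 65)*(Y(0, -1) - 1*(-98)))*200 = ((5**3 - 65)*((-9/4 + (1/4)*0*(-1)**2) - 1*(-98)))*200 = ((125 - 65)*((-9/4 + (1/4)*0*1) + 98))*200 = (60*((-9/4 + 0) + 98))*200 = (60*(-9/4 + 98))*200 = (60*(383/4))*200 = 5745*200 = 1149000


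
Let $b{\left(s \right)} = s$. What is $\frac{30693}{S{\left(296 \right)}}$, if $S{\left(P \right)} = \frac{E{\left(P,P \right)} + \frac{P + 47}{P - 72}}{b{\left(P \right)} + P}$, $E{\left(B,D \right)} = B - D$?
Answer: $\frac{581448192}{49} \approx 1.1866 \cdot 10^{7}$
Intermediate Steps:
$S{\left(P \right)} = \frac{47 + P}{2 P \left(-72 + P\right)}$ ($S{\left(P \right)} = \frac{\left(P - P\right) + \frac{P + 47}{P - 72}}{P + P} = \frac{0 + \frac{47 + P}{-72 + P}}{2 P} = \left(0 + \frac{47 + P}{-72 + P}\right) \frac{1}{2 P} = \frac{47 + P}{-72 + P} \frac{1}{2 P} = \frac{47 + P}{2 P \left(-72 + P\right)}$)
$\frac{30693}{S{\left(296 \right)}} = \frac{30693}{\frac{1}{2} \cdot \frac{1}{296} \frac{1}{-72 + 296} \left(47 + 296\right)} = \frac{30693}{\frac{1}{2} \cdot \frac{1}{296} \cdot \frac{1}{224} \cdot 343} = \frac{30693}{\frac{49}{18944}} = 30693 \cdot \frac{18944}{49} = \frac{581448192}{49}$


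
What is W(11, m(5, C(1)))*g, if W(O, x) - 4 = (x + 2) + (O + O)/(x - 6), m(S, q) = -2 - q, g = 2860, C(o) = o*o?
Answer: 14300/9 ≈ 1588.9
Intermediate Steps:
C(o) = o²
W(O, x) = 6 + x + 2*O/(-6 + x) (W(O, x) = 4 + ((x + 2) + (O + O)/(x - 6)) = 4 + ((2 + x) + (2*O)/(-6 + x)) = 4 + ((2 + x) + 2*O/(-6 + x)) = 4 + (2 + x + 2*O/(-6 + x)) = 6 + x + 2*O/(-6 + x))
W(11, m(5, C(1)))*g = ((-36 + (-2 - 1*1²)² + 2*11)/(-6 + (-2 - 1*1²)))*2860 = ((-36 + (-2 - 1*1)² + 22)/(-6 + (-2 - 1*1)))*2860 = ((-36 + (-2 - 1)² + 22)/(-6 + (-2 - 1)))*2860 = ((-36 + (-3)² + 22)/(-6 - 3))*2860 = ((-36 + 9 + 22)/(-9))*2860 = -⅑*(-5)*2860 = (5/9)*2860 = 14300/9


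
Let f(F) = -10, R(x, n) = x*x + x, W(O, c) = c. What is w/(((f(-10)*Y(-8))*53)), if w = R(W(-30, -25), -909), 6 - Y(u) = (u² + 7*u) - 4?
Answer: -30/53 ≈ -0.56604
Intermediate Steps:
Y(u) = 10 - u² - 7*u (Y(u) = 6 - ((u² + 7*u) - 4) = 6 - (-4 + u² + 7*u) = 6 + (4 - u² - 7*u) = 10 - u² - 7*u)
R(x, n) = x + x² (R(x, n) = x² + x = x + x²)
w = 600 (w = -25*(1 - 25) = -25*(-24) = 600)
w/(((f(-10)*Y(-8))*53)) = 600/((-10*(10 - 1*(-8)² - 7*(-8))*53)) = 600/((-10*(10 - 1*64 + 56)*53)) = 600/((-10*(10 - 64 + 56)*53)) = 600/((-10*2*53)) = 600/((-20*53)) = 600/(-1060) = 600*(-1/1060) = -30/53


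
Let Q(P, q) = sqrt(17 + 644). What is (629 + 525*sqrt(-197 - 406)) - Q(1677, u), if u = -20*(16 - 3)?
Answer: 629 - sqrt(661) + 1575*I*sqrt(67) ≈ 603.29 + 12892.0*I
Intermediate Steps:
u = -260 (u = -20*13 = -260)
Q(P, q) = sqrt(661)
(629 + 525*sqrt(-197 - 406)) - Q(1677, u) = (629 + 525*sqrt(-197 - 406)) - sqrt(661) = (629 + 525*sqrt(-603)) - sqrt(661) = (629 + 525*(3*I*sqrt(67))) - sqrt(661) = (629 + 1575*I*sqrt(67)) - sqrt(661) = 629 - sqrt(661) + 1575*I*sqrt(67)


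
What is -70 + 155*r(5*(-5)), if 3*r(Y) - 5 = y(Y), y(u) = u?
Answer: -3310/3 ≈ -1103.3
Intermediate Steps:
r(Y) = 5/3 + Y/3
-70 + 155*r(5*(-5)) = -70 + 155*(5/3 + (5*(-5))/3) = -70 + 155*(5/3 + (⅓)*(-25)) = -70 + 155*(5/3 - 25/3) = -70 + 155*(-20/3) = -70 - 3100/3 = -3310/3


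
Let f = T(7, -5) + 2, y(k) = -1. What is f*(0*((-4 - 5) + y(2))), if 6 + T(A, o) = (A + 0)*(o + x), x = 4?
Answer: 0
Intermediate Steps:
T(A, o) = -6 + A*(4 + o) (T(A, o) = -6 + (A + 0)*(o + 4) = -6 + A*(4 + o))
f = -11 (f = (-6 + 4*7 + 7*(-5)) + 2 = (-6 + 28 - 35) + 2 = -13 + 2 = -11)
f*(0*((-4 - 5) + y(2))) = -0*((-4 - 5) - 1) = -0*(-9 - 1) = -0*(-10) = -11*0 = 0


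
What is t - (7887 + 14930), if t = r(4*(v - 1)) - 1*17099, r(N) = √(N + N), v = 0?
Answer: -39916 + 2*I*√2 ≈ -39916.0 + 2.8284*I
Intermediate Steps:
r(N) = √2*√N (r(N) = √(2*N) = √2*√N)
t = -17099 + 2*I*√2 (t = √2*√(4*(0 - 1)) - 1*17099 = √2*√(4*(-1)) - 17099 = √2*√(-4) - 17099 = √2*(2*I) - 17099 = 2*I*√2 - 17099 = -17099 + 2*I*√2 ≈ -17099.0 + 2.8284*I)
t - (7887 + 14930) = (-17099 + 2*I*√2) - (7887 + 14930) = (-17099 + 2*I*√2) - 1*22817 = (-17099 + 2*I*√2) - 22817 = -39916 + 2*I*√2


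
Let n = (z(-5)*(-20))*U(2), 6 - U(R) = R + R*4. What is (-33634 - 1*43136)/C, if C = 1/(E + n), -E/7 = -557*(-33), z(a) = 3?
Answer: 9859340790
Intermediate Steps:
U(R) = 6 - 5*R (U(R) = 6 - (R + R*4) = 6 - (R + 4*R) = 6 - 5*R)
n = 240 (n = (3*(-20))*(6 - 5*2) = -60*(6 - 10) = -60*(-4) = 240)
E = -128667 (E = -(-3899)*(-33) = -7*18381 = -128667)
C = -1/128427 (C = 1/(-128667 + 240) = 1/(-128427) = -1/128427 ≈ -7.7865e-6)
(-33634 - 1*43136)/C = (-33634 - 1*43136)/(-1/128427) = (-33634 - 43136)*(-128427) = -76770*(-128427) = 9859340790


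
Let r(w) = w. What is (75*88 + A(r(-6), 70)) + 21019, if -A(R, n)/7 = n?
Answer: 27129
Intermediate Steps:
A(R, n) = -7*n
(75*88 + A(r(-6), 70)) + 21019 = (75*88 - 7*70) + 21019 = (6600 - 490) + 21019 = 6110 + 21019 = 27129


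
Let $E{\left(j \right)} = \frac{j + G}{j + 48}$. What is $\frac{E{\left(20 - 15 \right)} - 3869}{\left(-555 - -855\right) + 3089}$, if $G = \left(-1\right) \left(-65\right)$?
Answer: $- \frac{204987}{179617} \approx -1.1412$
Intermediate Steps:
$G = 65$
$E{\left(j \right)} = \frac{65 + j}{48 + j}$ ($E{\left(j \right)} = \frac{j + 65}{j + 48} = \frac{65 + j}{48 + j}$)
$\frac{E{\left(20 - 15 \right)} - 3869}{\left(-555 - -855\right) + 3089} = \frac{\frac{65 + \left(20 - 15\right)}{48 + \left(20 - 15\right)} - 3869}{\left(-555 - -855\right) + 3089} = \frac{\frac{65 + 5}{48 + 5} - 3869}{\left(-555 + 855\right) + 3089} = \frac{\frac{1}{53} \cdot 70 - 3869}{300 + 3089} = \frac{\frac{1}{53} \cdot 70 - 3869}{3389} = \left(\frac{70}{53} - 3869\right) \frac{1}{3389} = \left(- \frac{204987}{53}\right) \frac{1}{3389} = - \frac{204987}{179617}$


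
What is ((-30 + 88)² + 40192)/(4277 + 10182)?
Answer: 43556/14459 ≈ 3.0124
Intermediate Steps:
((-30 + 88)² + 40192)/(4277 + 10182) = (58² + 40192)/14459 = (3364 + 40192)*(1/14459) = 43556*(1/14459) = 43556/14459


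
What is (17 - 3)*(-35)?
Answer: -490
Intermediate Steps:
(17 - 3)*(-35) = 14*(-35) = -490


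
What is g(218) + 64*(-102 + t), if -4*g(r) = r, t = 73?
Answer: -3821/2 ≈ -1910.5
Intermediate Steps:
g(r) = -r/4
g(218) + 64*(-102 + t) = -¼*218 + 64*(-102 + 73) = -109/2 + 64*(-29) = -109/2 - 1856 = -3821/2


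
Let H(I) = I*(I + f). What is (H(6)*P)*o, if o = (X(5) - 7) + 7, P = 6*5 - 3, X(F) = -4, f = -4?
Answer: -1296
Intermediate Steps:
H(I) = I*(-4 + I) (H(I) = I*(I - 4) = I*(-4 + I))
P = 27 (P = 30 - 3 = 27)
o = -4 (o = (-4 - 7) + 7 = -11 + 7 = -4)
(H(6)*P)*o = ((6*(-4 + 6))*27)*(-4) = ((6*2)*27)*(-4) = (12*27)*(-4) = 324*(-4) = -1296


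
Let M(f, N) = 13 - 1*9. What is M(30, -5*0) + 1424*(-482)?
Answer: -686364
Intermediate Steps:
M(f, N) = 4 (M(f, N) = 13 - 9 = 4)
M(30, -5*0) + 1424*(-482) = 4 + 1424*(-482) = 4 - 686368 = -686364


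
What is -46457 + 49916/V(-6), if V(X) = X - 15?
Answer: -1025513/21 ≈ -48834.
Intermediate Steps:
V(X) = -15 + X
-46457 + 49916/V(-6) = -46457 + 49916/(-15 - 6) = -46457 + 49916/(-21) = -46457 + 49916*(-1/21) = -46457 - 49916/21 = -1025513/21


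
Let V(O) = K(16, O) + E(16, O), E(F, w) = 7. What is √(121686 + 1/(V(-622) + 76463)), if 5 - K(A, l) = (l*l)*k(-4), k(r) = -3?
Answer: √186238380395738621/1237127 ≈ 348.83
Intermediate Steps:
K(A, l) = 5 + 3*l² (K(A, l) = 5 - l*l*(-3) = 5 - l²*(-3) = 5 - (-3)*l² = 5 + 3*l²)
V(O) = 12 + 3*O² (V(O) = (5 + 3*O²) + 7 = 12 + 3*O²)
√(121686 + 1/(V(-622) + 76463)) = √(121686 + 1/((12 + 3*(-622)²) + 76463)) = √(121686 + 1/((12 + 3*386884) + 76463)) = √(121686 + 1/((12 + 1160652) + 76463)) = √(121686 + 1/(1160664 + 76463)) = √(121686 + 1/1237127) = √(150541036123/1237127) = √186238380395738621/1237127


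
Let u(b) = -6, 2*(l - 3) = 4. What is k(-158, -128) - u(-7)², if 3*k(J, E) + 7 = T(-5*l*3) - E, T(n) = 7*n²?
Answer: 39388/3 ≈ 13129.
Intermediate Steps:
l = 5 (l = 3 + (½)*4 = 3 + 2 = 5)
k(J, E) = 39368/3 - E/3 (k(J, E) = -7/3 + (7*(-5*5*3)² - E)/3 = -7/3 + (7*(-25*3)² - E)/3 = -7/3 + (7*(-75)² - E)/3 = -7/3 + (7*5625 - E)/3 = -7/3 + (39375 - E)/3 = -7/3 + (13125 - E/3) = 39368/3 - E/3)
k(-158, -128) - u(-7)² = (39368/3 - ⅓*(-128)) - 1*(-6)² = (39368/3 + 128/3) - 1*36 = 39496/3 - 36 = 39388/3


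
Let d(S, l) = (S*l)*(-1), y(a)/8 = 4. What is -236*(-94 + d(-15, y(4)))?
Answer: -91096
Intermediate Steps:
y(a) = 32 (y(a) = 8*4 = 32)
d(S, l) = -S*l
-236*(-94 + d(-15, y(4))) = -236*(-94 - 1*(-15)*32) = -236*(-94 + 480) = -236*386 = -91096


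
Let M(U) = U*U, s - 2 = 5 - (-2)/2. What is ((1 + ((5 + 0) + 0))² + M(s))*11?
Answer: 1100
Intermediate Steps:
s = 8 (s = 2 + (5 - (-2)/2) = 2 + (5 - 1*(-1)) = 2 + (5 + 1) = 2 + 6 = 8)
M(U) = U²
((1 + ((5 + 0) + 0))² + M(s))*11 = ((1 + ((5 + 0) + 0))² + 8²)*11 = ((1 + (5 + 0))² + 64)*11 = ((1 + 5)² + 64)*11 = (6² + 64)*11 = (36 + 64)*11 = 100*11 = 1100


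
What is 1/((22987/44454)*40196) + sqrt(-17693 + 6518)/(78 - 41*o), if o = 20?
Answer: 22227/461992726 - 5*I*sqrt(447)/742 ≈ 4.8111e-5 - 0.14247*I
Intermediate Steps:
1/((22987/44454)*40196) + sqrt(-17693 + 6518)/(78 - 41*o) = 1/((22987/44454)*40196) + sqrt(-17693 + 6518)/(78 - 41*20) = (1/40196)/(22987*(1/44454)) + sqrt(-11175)/(78 - 820) = (1/40196)/(22987/44454) + (5*I*sqrt(447))/(-742) = (44454/22987)*(1/40196) + (5*I*sqrt(447))*(-1/742) = 22227/461992726 - 5*I*sqrt(447)/742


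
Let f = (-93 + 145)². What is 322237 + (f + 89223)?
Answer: 414164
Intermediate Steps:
f = 2704 (f = 52² = 2704)
322237 + (f + 89223) = 322237 + (2704 + 89223) = 322237 + 91927 = 414164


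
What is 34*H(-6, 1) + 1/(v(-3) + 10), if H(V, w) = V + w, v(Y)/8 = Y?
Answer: -2381/14 ≈ -170.07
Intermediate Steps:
v(Y) = 8*Y
34*H(-6, 1) + 1/(v(-3) + 10) = 34*(-6 + 1) + 1/(8*(-3) + 10) = 34*(-5) + 1/(-24 + 10) = -170 + 1/(-14) = -170 - 1/14 = -2381/14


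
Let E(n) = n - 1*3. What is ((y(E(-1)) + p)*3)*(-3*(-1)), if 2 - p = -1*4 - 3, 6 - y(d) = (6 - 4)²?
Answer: 99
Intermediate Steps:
E(n) = -3 + n (E(n) = n - 3 = -3 + n)
y(d) = 2 (y(d) = 6 - (6 - 4)² = 6 - 1*2² = 6 - 1*4 = 6 - 4 = 2)
p = 9 (p = 2 - (-1*4 - 3) = 2 - (-4 - 3) = 2 - 1*(-7) = 2 + 7 = 9)
((y(E(-1)) + p)*3)*(-3*(-1)) = ((2 + 9)*3)*(-3*(-1)) = (11*3)*3 = 33*3 = 99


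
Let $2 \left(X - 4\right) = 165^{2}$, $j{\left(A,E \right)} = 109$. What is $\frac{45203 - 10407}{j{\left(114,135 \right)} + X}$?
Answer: $\frac{69592}{27451} \approx 2.5351$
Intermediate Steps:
$X = \frac{27233}{2}$ ($X = 4 + \frac{165^{2}}{2} = 4 + \frac{1}{2} \cdot 27225 = 4 + \frac{27225}{2} = \frac{27233}{2} \approx 13617.0$)
$\frac{45203 - 10407}{j{\left(114,135 \right)} + X} = \frac{45203 - 10407}{109 + \frac{27233}{2}} = \frac{34796}{\frac{27451}{2}} = 34796 \cdot \frac{2}{27451} = \frac{69592}{27451}$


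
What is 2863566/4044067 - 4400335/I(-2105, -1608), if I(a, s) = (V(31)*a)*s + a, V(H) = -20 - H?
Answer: 102425925416063/139624603943863 ≈ 0.73358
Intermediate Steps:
I(a, s) = a - 51*a*s (I(a, s) = ((-20 - 1*31)*a)*s + a = ((-20 - 31)*a)*s + a = (-51*a)*s + a = -51*a*s + a = a - 51*a*s)
2863566/4044067 - 4400335/I(-2105, -1608) = 2863566/4044067 - 4400335*(-1/(2105*(1 - 51*(-1608)))) = 2863566*(1/4044067) - 4400335*(-1/(2105*(1 + 82008))) = 2863566/4044067 - 4400335/((-2105*82009)) = 2863566/4044067 - 4400335/(-172628945) = 2863566/4044067 - 4400335*(-1/172628945) = 2863566/4044067 + 880067/34525789 = 102425925416063/139624603943863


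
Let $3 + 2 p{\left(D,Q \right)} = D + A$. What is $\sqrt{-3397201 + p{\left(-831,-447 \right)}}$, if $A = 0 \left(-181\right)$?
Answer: $i \sqrt{3397618} \approx 1843.3 i$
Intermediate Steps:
$A = 0$
$p{\left(D,Q \right)} = - \frac{3}{2} + \frac{D}{2}$ ($p{\left(D,Q \right)} = - \frac{3}{2} + \frac{D + 0}{2} = - \frac{3}{2} + \frac{D}{2}$)
$\sqrt{-3397201 + p{\left(-831,-447 \right)}} = \sqrt{-3397201 + \left(- \frac{3}{2} + \frac{1}{2} \left(-831\right)\right)} = \sqrt{-3397201 - 417} = \sqrt{-3397618} = i \sqrt{3397618}$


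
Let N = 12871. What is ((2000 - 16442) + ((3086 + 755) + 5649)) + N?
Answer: 7919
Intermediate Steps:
((2000 - 16442) + ((3086 + 755) + 5649)) + N = ((2000 - 16442) + ((3086 + 755) + 5649)) + 12871 = (-14442 + (3841 + 5649)) + 12871 = (-14442 + 9490) + 12871 = -4952 + 12871 = 7919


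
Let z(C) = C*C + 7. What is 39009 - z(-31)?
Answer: 38041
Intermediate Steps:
z(C) = 7 + C² (z(C) = C² + 7 = 7 + C²)
39009 - z(-31) = 39009 - (7 + (-31)²) = 39009 - (7 + 961) = 39009 - 1*968 = 39009 - 968 = 38041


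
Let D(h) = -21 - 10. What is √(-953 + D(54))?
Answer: 2*I*√246 ≈ 31.369*I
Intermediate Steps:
D(h) = -31
√(-953 + D(54)) = √(-953 - 31) = √(-984) = 2*I*√246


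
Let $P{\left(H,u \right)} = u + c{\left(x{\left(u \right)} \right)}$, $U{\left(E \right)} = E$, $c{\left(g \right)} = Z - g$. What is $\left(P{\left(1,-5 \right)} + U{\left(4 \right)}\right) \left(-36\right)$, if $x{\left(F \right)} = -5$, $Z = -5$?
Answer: $36$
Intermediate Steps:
$c{\left(g \right)} = -5 - g$
$P{\left(H,u \right)} = u$ ($P{\left(H,u \right)} = u - 0 = u + \left(-5 + 5\right) = u + 0 = u$)
$\left(P{\left(1,-5 \right)} + U{\left(4 \right)}\right) \left(-36\right) = \left(-5 + 4\right) \left(-36\right) = \left(-1\right) \left(-36\right) = 36$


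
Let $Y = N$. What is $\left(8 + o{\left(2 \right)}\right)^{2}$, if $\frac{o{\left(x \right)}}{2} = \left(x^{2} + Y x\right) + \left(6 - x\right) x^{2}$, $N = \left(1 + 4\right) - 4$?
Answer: $2704$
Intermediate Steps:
$N = 1$ ($N = 5 - 4 = 1$)
$Y = 1$
$o{\left(x \right)} = 2 x + 2 x^{2} + 2 x^{2} \left(6 - x\right)$ ($o{\left(x \right)} = 2 \left(\left(x^{2} + 1 x\right) + \left(6 - x\right) x^{2}\right) = 2 \left(\left(x^{2} + x\right) + x^{2} \left(6 - x\right)\right) = 2 \left(\left(x + x^{2}\right) + x^{2} \left(6 - x\right)\right) = 2 \left(x + x^{2} + x^{2} \left(6 - x\right)\right) = 2 x + 2 x^{2} + 2 x^{2} \left(6 - x\right)$)
$\left(8 + o{\left(2 \right)}\right)^{2} = \left(8 + 2 \cdot 2 \left(1 - 2^{2} + 7 \cdot 2\right)\right)^{2} = \left(8 + 2 \cdot 2 \left(1 - 4 + 14\right)\right)^{2} = \left(8 + 2 \cdot 2 \cdot 11\right)^{2} = \left(8 + 44\right)^{2} = 52^{2} = 2704$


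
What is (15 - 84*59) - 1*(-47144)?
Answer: 42203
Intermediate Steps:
(15 - 84*59) - 1*(-47144) = (15 - 4956) + 47144 = -4941 + 47144 = 42203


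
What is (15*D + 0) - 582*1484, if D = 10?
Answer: -863538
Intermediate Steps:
(15*D + 0) - 582*1484 = (15*10 + 0) - 582*1484 = (150 + 0) - 863688 = 150 - 863688 = -863538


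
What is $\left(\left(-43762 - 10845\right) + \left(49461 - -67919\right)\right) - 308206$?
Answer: $-245433$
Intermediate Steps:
$\left(\left(-43762 - 10845\right) + \left(49461 - -67919\right)\right) - 308206 = \left(-54607 + \left(49461 + 67919\right)\right) - 308206 = \left(-54607 + 117380\right) - 308206 = 62773 - 308206 = -245433$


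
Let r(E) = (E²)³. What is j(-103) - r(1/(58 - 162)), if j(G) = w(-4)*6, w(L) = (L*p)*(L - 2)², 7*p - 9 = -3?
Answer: -6559413791883271/8857233129472 ≈ -740.57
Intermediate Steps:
p = 6/7 (p = 9/7 + (⅐)*(-3) = 9/7 - 3/7 = 6/7 ≈ 0.85714)
w(L) = 6*L*(-2 + L)²/7 (w(L) = (L*(6/7))*(L - 2)² = (6*L/7)*(-2 + L)² = 6*L*(-2 + L)²/7)
j(G) = -5184/7 (j(G) = ((6/7)*(-4)*(-2 - 4)²)*6 = ((6/7)*(-4)*(-6)²)*6 = ((6/7)*(-4)*36)*6 = -864/7*6 = -5184/7)
r(E) = E⁶
j(-103) - r(1/(58 - 162)) = -5184/7 - (1/(58 - 162))⁶ = -5184/7 - (1/(-104))⁶ = -5184/7 - (-1/104)⁶ = -5184/7 - 1*1/1265319018496 = -5184/7 - 1/1265319018496 = -6559413791883271/8857233129472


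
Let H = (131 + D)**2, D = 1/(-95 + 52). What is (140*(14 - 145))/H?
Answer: -8477665/7929856 ≈ -1.0691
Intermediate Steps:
D = -1/43 (D = 1/(-43) = -1/43 ≈ -0.023256)
H = 31719424/1849 (H = (131 - 1/43)**2 = (5632/43)**2 = 31719424/1849 ≈ 17155.)
(140*(14 - 145))/H = (140*(14 - 145))/(31719424/1849) = (140*(-131))*(1849/31719424) = -18340*1849/31719424 = -8477665/7929856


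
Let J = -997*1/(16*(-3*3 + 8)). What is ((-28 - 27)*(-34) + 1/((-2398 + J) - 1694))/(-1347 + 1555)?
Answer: 60284117/6705400 ≈ 8.9904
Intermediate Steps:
J = 997/16 (J = -997*1/(16*(-9 + 8)) = -997/(16*(-1)) = -997/(-16) = -997*(-1/16) = 997/16 ≈ 62.313)
((-28 - 27)*(-34) + 1/((-2398 + J) - 1694))/(-1347 + 1555) = ((-28 - 27)*(-34) + 1/((-2398 + 997/16) - 1694))/(-1347 + 1555) = (-55*(-34) + 1/(-37371/16 - 1694))/208 = (1870 + 1/(-64475/16))*(1/208) = (1870 - 16/64475)*(1/208) = (120568234/64475)*(1/208) = 60284117/6705400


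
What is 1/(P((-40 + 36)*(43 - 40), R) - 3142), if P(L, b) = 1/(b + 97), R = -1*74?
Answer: -23/72265 ≈ -0.00031827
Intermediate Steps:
R = -74
P(L, b) = 1/(97 + b)
1/(P((-40 + 36)*(43 - 40), R) - 3142) = 1/(1/(97 - 74) - 3142) = 1/(1/23 - 3142) = 1/(-72265/23) = -23/72265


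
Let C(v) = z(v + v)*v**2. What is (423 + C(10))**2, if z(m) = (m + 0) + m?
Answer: 19562929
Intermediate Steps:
z(m) = 2*m (z(m) = m + m = 2*m)
C(v) = 4*v**3 (C(v) = (2*(v + v))*v**2 = (2*(2*v))*v**2 = (4*v)*v**2 = 4*v**3)
(423 + C(10))**2 = (423 + 4*10**3)**2 = (423 + 4*1000)**2 = (423 + 4000)**2 = 4423**2 = 19562929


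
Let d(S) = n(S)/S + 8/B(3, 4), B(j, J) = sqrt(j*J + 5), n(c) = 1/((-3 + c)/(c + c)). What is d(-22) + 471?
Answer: 11773/25 + 8*sqrt(17)/17 ≈ 472.86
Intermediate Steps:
n(c) = 2*c/(-3 + c) (n(c) = 1/((-3 + c)/((2*c))) = 1/((-3 + c)*(1/(2*c))) = 1/((-3 + c)/(2*c)) = 2*c/(-3 + c))
B(j, J) = sqrt(5 + J*j) (B(j, J) = sqrt(J*j + 5) = sqrt(5 + J*j))
d(S) = 2/(-3 + S) + 8*sqrt(17)/17 (d(S) = (2*S/(-3 + S))/S + 8/(sqrt(5 + 4*3)) = 2/(-3 + S) + 8/(sqrt(5 + 12)) = 2/(-3 + S) + 8/(sqrt(17)) = 2/(-3 + S) + 8*(sqrt(17)/17) = 2/(-3 + S) + 8*sqrt(17)/17)
d(-22) + 471 = 2*(17 + 4*sqrt(17)*(-3 - 22))/(17*(-3 - 22)) + 471 = (2/17)*(17 + 4*sqrt(17)*(-25))/(-25) + 471 = (2/17)*(-1/25)*(17 - 100*sqrt(17)) + 471 = (-2/25 + 8*sqrt(17)/17) + 471 = 11773/25 + 8*sqrt(17)/17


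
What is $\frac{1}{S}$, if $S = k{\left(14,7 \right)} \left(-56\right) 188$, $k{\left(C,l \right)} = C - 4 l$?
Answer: $\frac{1}{147392} \approx 6.7846 \cdot 10^{-6}$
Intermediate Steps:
$S = 147392$ ($S = \left(14 - 28\right) \left(-56\right) 188 = \left(-14\right) \left(-56\right) 188 = 784 \cdot 188 = 147392$)
$\frac{1}{S} = \frac{1}{147392}$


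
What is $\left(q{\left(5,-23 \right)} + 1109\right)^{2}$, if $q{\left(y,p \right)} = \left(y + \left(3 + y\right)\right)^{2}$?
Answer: $1633284$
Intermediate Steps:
$q{\left(y,p \right)} = \left(3 + 2 y\right)^{2}$
$\left(q{\left(5,-23 \right)} + 1109\right)^{2} = \left(\left(3 + 2 \cdot 5\right)^{2} + 1109\right)^{2} = \left(\left(3 + 10\right)^{2} + 1109\right)^{2} = \left(13^{2} + 1109\right)^{2} = \left(169 + 1109\right)^{2} = 1278^{2} = 1633284$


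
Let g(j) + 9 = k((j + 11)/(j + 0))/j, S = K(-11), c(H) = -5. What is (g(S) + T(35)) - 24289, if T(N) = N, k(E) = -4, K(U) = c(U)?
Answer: -121311/5 ≈ -24262.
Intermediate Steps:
K(U) = -5
S = -5
g(j) = -9 - 4/j
(g(S) + T(35)) - 24289 = ((-9 - 4/(-5)) + 35) - 24289 = ((-9 - 4*(-⅕)) + 35) - 24289 = ((-9 + ⅘) + 35) - 24289 = (-41/5 + 35) - 24289 = 134/5 - 24289 = -121311/5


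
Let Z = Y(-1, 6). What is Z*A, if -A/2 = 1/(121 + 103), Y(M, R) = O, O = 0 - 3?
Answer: 3/112 ≈ 0.026786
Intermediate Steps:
O = -3
Y(M, R) = -3
Z = -3
A = -1/112 (A = -2/(121 + 103) = -2/224 = -2*1/224 = -1/112 ≈ -0.0089286)
Z*A = -3*(-1/112) = 3/112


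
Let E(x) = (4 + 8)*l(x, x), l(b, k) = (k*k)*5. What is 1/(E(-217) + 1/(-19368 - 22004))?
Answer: 41372/116889966479 ≈ 3.5394e-7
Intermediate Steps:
l(b, k) = 5*k² (l(b, k) = k²*5 = 5*k²)
E(x) = 60*x² (E(x) = (4 + 8)*(5*x²) = 12*(5*x²) = 60*x²)
1/(E(-217) + 1/(-19368 - 22004)) = 1/(60*(-217)² + 1/(-19368 - 22004)) = 1/(60*47089 + 1/(-41372)) = 1/(2825340 - 1/41372) = 1/(116889966479/41372) = 41372/116889966479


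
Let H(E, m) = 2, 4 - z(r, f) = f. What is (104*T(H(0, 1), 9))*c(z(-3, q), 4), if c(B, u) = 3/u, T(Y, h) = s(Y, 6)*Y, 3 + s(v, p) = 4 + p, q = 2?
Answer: 1092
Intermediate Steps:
z(r, f) = 4 - f
s(v, p) = 1 + p (s(v, p) = -3 + (4 + p) = 1 + p)
T(Y, h) = 7*Y (T(Y, h) = (1 + 6)*Y = 7*Y)
(104*T(H(0, 1), 9))*c(z(-3, q), 4) = (104*(7*2))*(3/4) = (104*14)*(3*(¼)) = 1456*(¾) = 1092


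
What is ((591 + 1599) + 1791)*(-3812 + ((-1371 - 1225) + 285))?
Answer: -24375663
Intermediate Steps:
((591 + 1599) + 1791)*(-3812 + ((-1371 - 1225) + 285)) = (2190 + 1791)*(-3812 + (-2596 + 285)) = 3981*(-3812 - 2311) = 3981*(-6123) = -24375663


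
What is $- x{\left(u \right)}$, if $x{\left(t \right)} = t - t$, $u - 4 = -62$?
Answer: $0$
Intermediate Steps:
$u = -58$ ($u = 4 - 62 = -58$)
$x{\left(t \right)} = 0$
$- x{\left(u \right)} = \left(-1\right) 0 = 0$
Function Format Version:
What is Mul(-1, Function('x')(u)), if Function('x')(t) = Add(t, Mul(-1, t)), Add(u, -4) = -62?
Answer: 0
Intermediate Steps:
u = -58 (u = Add(4, -62) = -58)
Function('x')(t) = 0
Mul(-1, Function('x')(u)) = Mul(-1, 0) = 0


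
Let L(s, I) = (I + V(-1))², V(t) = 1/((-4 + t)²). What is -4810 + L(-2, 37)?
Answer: -2148774/625 ≈ -3438.0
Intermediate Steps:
V(t) = (-4 + t)⁻²
L(s, I) = (1/25 + I)² (L(s, I) = (I + (-4 - 1)⁻²)² = (I + (-5)⁻²)² = (I + 1/25)² = (1/25 + I)²)
-4810 + L(-2, 37) = -4810 + (1 + 25*37)²/625 = -4810 + (1 + 925)²/625 = -4810 + (1/625)*926² = -4810 + (1/625)*857476 = -4810 + 857476/625 = -2148774/625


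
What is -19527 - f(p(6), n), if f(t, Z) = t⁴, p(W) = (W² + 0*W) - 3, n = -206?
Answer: -1205448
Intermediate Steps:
p(W) = -3 + W² (p(W) = (W² + 0) - 3 = W² - 3 = -3 + W²)
-19527 - f(p(6), n) = -19527 - (-3 + 6²)⁴ = -19527 - (-3 + 36)⁴ = -19527 - 1*33⁴ = -19527 - 1*1185921 = -19527 - 1185921 = -1205448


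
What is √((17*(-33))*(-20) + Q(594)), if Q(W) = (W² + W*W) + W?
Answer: √717486 ≈ 847.04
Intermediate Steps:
Q(W) = W + 2*W² (Q(W) = (W² + W²) + W = 2*W² + W = W + 2*W²)
√((17*(-33))*(-20) + Q(594)) = √((17*(-33))*(-20) + 594*(1 + 2*594)) = √(-561*(-20) + 594*(1 + 1188)) = √(11220 + 594*1189) = √(11220 + 706266) = √717486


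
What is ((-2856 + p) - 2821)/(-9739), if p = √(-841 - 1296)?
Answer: 5677/9739 - I*√2137/9739 ≈ 0.58291 - 0.0047467*I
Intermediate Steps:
p = I*√2137 (p = √(-2137) = I*√2137 ≈ 46.228*I)
((-2856 + p) - 2821)/(-9739) = ((-2856 + I*√2137) - 2821)/(-9739) = (-5677 + I*√2137)*(-1/9739) = 5677/9739 - I*√2137/9739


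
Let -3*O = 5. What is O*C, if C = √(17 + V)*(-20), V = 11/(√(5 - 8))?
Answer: 100*√(153 - 33*I*√3)/9 ≈ 139.74 - 25.249*I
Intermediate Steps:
O = -5/3 (O = -⅓*5 = -5/3 ≈ -1.6667)
V = -11*I*√3/3 (V = 11/(√(-3)) = 11/((I*√3)) = 11*(-I*√3/3) = -11*I*√3/3 ≈ -6.3509*I)
C = -20*√(17 - 11*I*√3/3) (C = √(17 - 11*I*√3/3)*(-20) = -20*√(17 - 11*I*√3/3) ≈ -83.842 + 15.15*I)
O*C = -(-100)*√(153 - 33*I*√3)/9 = 100*√(153 - 33*I*√3)/9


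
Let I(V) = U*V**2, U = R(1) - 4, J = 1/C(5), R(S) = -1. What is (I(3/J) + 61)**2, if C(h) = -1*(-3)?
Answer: 118336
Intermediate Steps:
C(h) = 3
J = 1/3 ≈ 0.33333
U = -5 (U = -1 - 4 = -5)
I(V) = -5*V**2
(I(3/J) + 61)**2 = (-5*(3/(1/3))**2 + 61)**2 = (-5*(3*3)**2 + 61)**2 = (-5*9**2 + 61)**2 = (-5*81 + 61)**2 = (-405 + 61)**2 = (-344)**2 = 118336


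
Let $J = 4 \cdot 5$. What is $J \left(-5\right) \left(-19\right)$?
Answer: $1900$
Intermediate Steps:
$J = 20$
$J \left(-5\right) \left(-19\right) = 20 \left(-5\right) \left(-19\right) = \left(-100\right) \left(-19\right) = 1900$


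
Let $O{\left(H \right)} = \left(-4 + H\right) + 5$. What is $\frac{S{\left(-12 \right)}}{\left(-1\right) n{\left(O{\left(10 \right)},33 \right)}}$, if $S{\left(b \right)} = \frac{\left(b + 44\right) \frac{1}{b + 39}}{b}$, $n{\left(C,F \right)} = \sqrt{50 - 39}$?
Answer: $\frac{8 \sqrt{11}}{891} \approx 0.029779$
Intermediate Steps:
$O{\left(H \right)} = 1 + H$
$n{\left(C,F \right)} = \sqrt{11}$
$S{\left(b \right)} = \frac{44 + b}{b \left(39 + b\right)}$ ($S{\left(b \right)} = \frac{\left(44 + b\right) \frac{1}{39 + b}}{b} = \frac{\frac{1}{39 + b} \left(44 + b\right)}{b} = \frac{44 + b}{b \left(39 + b\right)}$)
$\frac{S{\left(-12 \right)}}{\left(-1\right) n{\left(O{\left(10 \right)},33 \right)}} = \frac{\frac{1}{-12} \frac{1}{39 - 12} \left(44 - 12\right)}{\left(-1\right) \sqrt{11}} = \left(- \frac{1}{12}\right) \frac{1}{27} \cdot 32 \left(- \frac{\sqrt{11}}{11}\right) = - \frac{8 \left(- \frac{\sqrt{11}}{11}\right)}{81} = \frac{8 \sqrt{11}}{891}$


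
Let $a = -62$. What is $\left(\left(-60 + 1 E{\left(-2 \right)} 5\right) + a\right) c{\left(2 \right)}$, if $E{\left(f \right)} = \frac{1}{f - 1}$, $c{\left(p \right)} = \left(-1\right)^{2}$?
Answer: $- \frac{371}{3} \approx -123.67$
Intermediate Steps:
$c{\left(p \right)} = 1$
$E{\left(f \right)} = \frac{1}{-1 + f}$
$\left(\left(-60 + 1 E{\left(-2 \right)} 5\right) + a\right) c{\left(2 \right)} = \left(\left(-60 + 1 \frac{1}{-1 - 2} \cdot 5\right) - 62\right) 1 = \left(\left(-60 + 1 \frac{1}{-3} \cdot 5\right) - 62\right) 1 = \left(\left(-60 + 1 \left(- \frac{1}{3}\right) 5\right) - 62\right) 1 = \left(\left(-60 - \frac{5}{3}\right) - 62\right) 1 = \left(- \frac{185}{3} - 62\right) 1 = \left(- \frac{371}{3}\right) 1 = - \frac{371}{3}$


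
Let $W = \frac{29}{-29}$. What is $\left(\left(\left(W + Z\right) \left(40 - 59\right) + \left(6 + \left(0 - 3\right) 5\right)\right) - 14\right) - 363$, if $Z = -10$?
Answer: $-177$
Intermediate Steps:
$W = -1$ ($W = 29 \left(- \frac{1}{29}\right) = -1$)
$\left(\left(\left(W + Z\right) \left(40 - 59\right) + \left(6 + \left(0 - 3\right) 5\right)\right) - 14\right) - 363 = \left(\left(\left(-1 - 10\right) \left(40 - 59\right) + \left(6 + \left(0 - 3\right) 5\right)\right) - 14\right) - 363 = \left(\left(\left(-11\right) \left(-19\right) + \left(6 + \left(0 - 3\right) 5\right)\right) - 14\right) - 363 = \left(\left(209 + \left(6 - 15\right)\right) - 14\right) - 363 = \left(\left(209 - 9\right) - 14\right) - 363 = \left(200 - 14\right) - 363 = 186 - 363 = -177$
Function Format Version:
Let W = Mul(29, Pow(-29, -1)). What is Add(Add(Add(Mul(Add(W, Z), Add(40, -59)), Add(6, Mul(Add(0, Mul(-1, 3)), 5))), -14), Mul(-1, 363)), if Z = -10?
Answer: -177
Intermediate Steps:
W = -1 (W = Mul(29, Rational(-1, 29)) = -1)
Add(Add(Add(Mul(Add(W, Z), Add(40, -59)), Add(6, Mul(Add(0, Mul(-1, 3)), 5))), -14), Mul(-1, 363)) = Add(Add(Add(Mul(Add(-1, -10), Add(40, -59)), Add(6, Mul(Add(0, Mul(-1, 3)), 5))), -14), Mul(-1, 363)) = Add(Add(Add(Mul(-11, -19), Add(6, Mul(Add(0, -3), 5))), -14), -363) = Add(Add(Add(209, Add(6, Mul(-3, 5))), -14), -363) = Add(Add(Add(209, Add(6, -15)), -14), -363) = Add(Add(Add(209, -9), -14), -363) = Add(Add(200, -14), -363) = Add(186, -363) = -177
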